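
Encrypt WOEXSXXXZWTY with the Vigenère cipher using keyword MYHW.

IMLTEVETLUAU

Repeat the key across the message: MYHWMYHWMYHW
W(22)+M(12): 34≡8 → I
O(14)+Y(24): 38≡12 → M
E(4)+H(7): 11 → L
X(23)+W(22): 45≡19 → T
S(18)+M(12): 30≡4 → E
X(23)+Y(24): 47≡21 → V
X(23)+H(7): 30≡4 → E
X(23)+W(22): 45≡19 → T
Z(25)+M(12): 37≡11 → L
W(22)+Y(24): 46≡20 → U
T(19)+H(7): 26≡0 → A
Y(24)+W(22): 46≡20 → U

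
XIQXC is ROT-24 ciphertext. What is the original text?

ZKSZE

X(23): 23−24=-1≡25 → Z
I(8): 8−24=-16≡10 → K
Q(16): 16−24=-8≡18 → S
X(23): 23−24=-1≡25 → Z
C(2): 2−24=-22≡4 → E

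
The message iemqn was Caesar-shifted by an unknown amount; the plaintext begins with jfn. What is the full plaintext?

jfnro

From the crib: i(8)−j(9)=-1≡25, so the shift is 25.
Subtract 25 from each ciphertext letter:
i(8): 8−25=-17≡9 → j
e(4): 4−25=-21≡5 → f
m(12): 12−25=-13≡13 → n
q(16): 16−25=-9≡17 → r
n(13): 13−25=-12≡14 → o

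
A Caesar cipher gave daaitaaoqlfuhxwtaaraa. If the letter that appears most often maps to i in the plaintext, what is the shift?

18

The most frequent ciphertext letter is a (appears 8 times).
a is position 0; i is position 8.
Shift = -8≡18.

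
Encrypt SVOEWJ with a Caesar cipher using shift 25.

RUNDVI

S(18): 18+25=43≡17 → R
V(21): 21+25=46≡20 → U
O(14): 14+25=39≡13 → N
E(4): 4+25=29≡3 → D
W(22): 22+25=47≡21 → V
J(9): 9+25=34≡8 → I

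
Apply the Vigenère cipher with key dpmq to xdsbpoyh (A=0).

asersdkx

Repeat the key across the message: dpmqdpmq
x(23)+d(3): 26≡0 → a
d(3)+p(15): 18 → s
s(18)+m(12): 30≡4 → e
b(1)+q(16): 17 → r
p(15)+d(3): 18 → s
o(14)+p(15): 29≡3 → d
y(24)+m(12): 36≡10 → k
h(7)+q(16): 23 → x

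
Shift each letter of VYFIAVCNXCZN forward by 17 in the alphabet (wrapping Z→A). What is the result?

MPWZRMTEOTQE

V(21): 21+17=38≡12 → M
Y(24): 24+17=41≡15 → P
F(5): 5+17=22 → W
I(8): 8+17=25 → Z
A(0): 0+17=17 → R
V(21): 21+17=38≡12 → M
C(2): 2+17=19 → T
N(13): 13+17=30≡4 → E
X(23): 23+17=40≡14 → O
C(2): 2+17=19 → T
Z(25): 25+17=42≡16 → Q
N(13): 13+17=30≡4 → E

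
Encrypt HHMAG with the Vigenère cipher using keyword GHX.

Repeat the key across the message: GHXGH
H(7)+G(6): 13 → N
H(7)+H(7): 14 → O
M(12)+X(23): 35≡9 → J
A(0)+G(6): 6 → G
G(6)+H(7): 13 → N

NOJGN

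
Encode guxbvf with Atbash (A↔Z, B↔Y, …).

g(6) → t(19)
u(20) → f(5)
x(23) → c(2)
b(1) → y(24)
v(21) → e(4)
f(5) → u(20)

tfcyeu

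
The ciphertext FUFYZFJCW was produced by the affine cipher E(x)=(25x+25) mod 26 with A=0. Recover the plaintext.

The inverse of 25 mod 26 is 25, since 25·25=625≡1. Apply D(y)=25·(y−25) mod 26:
F(5): 25·(5−25)=-500≡20 → U
U(20): 25·(20−25)=-125≡5 → F
F(5): 25·(5−25)=-500≡20 → U
Y(24): 25·(24−25)=-25≡1 → B
Z(25): 25·(25−25)=0 → A
F(5): 25·(5−25)=-500≡20 → U
J(9): 25·(9−25)=-400≡16 → Q
C(2): 25·(2−25)=-575≡23 → X
W(22): 25·(22−25)=-75≡3 → D

UFUBAUQXD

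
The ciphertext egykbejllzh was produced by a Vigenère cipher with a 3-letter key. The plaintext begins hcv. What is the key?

Subtract each crib letter from the matching ciphertext letter (mod 26):
e(4)−h(7)=-3≡23 → x
g(6)−c(2)=4 → e
y(24)−v(21)=3 → d

xed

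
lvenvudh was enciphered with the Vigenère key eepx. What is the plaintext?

Repeat the key across the ciphertext: eepxeepx
l(11)−e(4): 7 → h
v(21)−e(4): 17 → r
e(4)−p(15): -11≡15 → p
n(13)−x(23): -10≡16 → q
v(21)−e(4): 17 → r
u(20)−e(4): 16 → q
d(3)−p(15): -12≡14 → o
h(7)−x(23): -16≡10 → k

hrpqrqok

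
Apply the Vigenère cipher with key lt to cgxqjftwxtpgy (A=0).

Repeat the key across the message: ltltltltltltl
c(2)+l(11): 13 → n
g(6)+t(19): 25 → z
x(23)+l(11): 34≡8 → i
q(16)+t(19): 35≡9 → j
j(9)+l(11): 20 → u
f(5)+t(19): 24 → y
t(19)+l(11): 30≡4 → e
w(22)+t(19): 41≡15 → p
x(23)+l(11): 34≡8 → i
t(19)+t(19): 38≡12 → m
p(15)+l(11): 26≡0 → a
g(6)+t(19): 25 → z
y(24)+l(11): 35≡9 → j

nzijuyepimazj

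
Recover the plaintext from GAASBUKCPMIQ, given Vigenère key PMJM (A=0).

RORGMIBQAAZE

Repeat the key across the ciphertext: PMJMPMJMPMJM
G(6)−P(15): -9≡17 → R
A(0)−M(12): -12≡14 → O
A(0)−J(9): -9≡17 → R
S(18)−M(12): 6 → G
B(1)−P(15): -14≡12 → M
U(20)−M(12): 8 → I
K(10)−J(9): 1 → B
C(2)−M(12): -10≡16 → Q
P(15)−P(15): 0 → A
M(12)−M(12): 0 → A
I(8)−J(9): -1≡25 → Z
Q(16)−M(12): 4 → E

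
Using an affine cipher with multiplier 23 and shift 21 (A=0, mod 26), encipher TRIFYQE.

QWXGBZJ

T(19): 23·19+21=458≡16 → Q
R(17): 23·17+21=412≡22 → W
I(8): 23·8+21=205≡23 → X
F(5): 23·5+21=136≡6 → G
Y(24): 23·24+21=573≡1 → B
Q(16): 23·16+21=389≡25 → Z
E(4): 23·4+21=113≡9 → J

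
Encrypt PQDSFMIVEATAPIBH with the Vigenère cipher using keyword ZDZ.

OTCRILHYDZWZOLAG

Repeat the key across the message: ZDZZDZZDZZDZZDZZ
P(15)+Z(25): 40≡14 → O
Q(16)+D(3): 19 → T
D(3)+Z(25): 28≡2 → C
S(18)+Z(25): 43≡17 → R
F(5)+D(3): 8 → I
M(12)+Z(25): 37≡11 → L
I(8)+Z(25): 33≡7 → H
V(21)+D(3): 24 → Y
E(4)+Z(25): 29≡3 → D
A(0)+Z(25): 25 → Z
T(19)+D(3): 22 → W
A(0)+Z(25): 25 → Z
P(15)+Z(25): 40≡14 → O
I(8)+D(3): 11 → L
B(1)+Z(25): 26≡0 → A
H(7)+Z(25): 32≡6 → G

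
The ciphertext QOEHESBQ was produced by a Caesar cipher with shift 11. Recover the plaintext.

Q(16): 16−11=5 → F
O(14): 14−11=3 → D
E(4): 4−11=-7≡19 → T
H(7): 7−11=-4≡22 → W
E(4): 4−11=-7≡19 → T
S(18): 18−11=7 → H
B(1): 1−11=-10≡16 → Q
Q(16): 16−11=5 → F

FDTWTHQF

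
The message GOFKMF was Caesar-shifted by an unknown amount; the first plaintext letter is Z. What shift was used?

7

From the crib: G(6)−Z(25)=-19≡7, so the shift is 7.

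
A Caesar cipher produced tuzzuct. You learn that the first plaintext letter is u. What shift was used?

25

From the crib: t(19)−u(20)=-1≡25, so the shift is 25.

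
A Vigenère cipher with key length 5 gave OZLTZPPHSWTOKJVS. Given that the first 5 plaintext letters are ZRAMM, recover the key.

Subtract each crib letter from the matching ciphertext letter (mod 26):
O(14)−Z(25)=-11≡15 → P
Z(25)−R(17)=8 → I
L(11)−A(0)=11 → L
T(19)−M(12)=7 → H
Z(25)−M(12)=13 → N

PILHN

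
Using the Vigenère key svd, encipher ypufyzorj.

Repeat the key across the message: svdsvdsvd
y(24)+s(18): 42≡16 → q
p(15)+v(21): 36≡10 → k
u(20)+d(3): 23 → x
f(5)+s(18): 23 → x
y(24)+v(21): 45≡19 → t
z(25)+d(3): 28≡2 → c
o(14)+s(18): 32≡6 → g
r(17)+v(21): 38≡12 → m
j(9)+d(3): 12 → m

qkxxtcgmm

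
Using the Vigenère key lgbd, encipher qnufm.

Repeat the key across the message: lgbdl
q(16)+l(11): 27≡1 → b
n(13)+g(6): 19 → t
u(20)+b(1): 21 → v
f(5)+d(3): 8 → i
m(12)+l(11): 23 → x

btvix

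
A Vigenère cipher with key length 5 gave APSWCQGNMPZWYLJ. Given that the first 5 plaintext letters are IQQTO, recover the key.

SZCDO

Subtract each crib letter from the matching ciphertext letter (mod 26):
A(0)−I(8)=-8≡18 → S
P(15)−Q(16)=-1≡25 → Z
S(18)−Q(16)=2 → C
W(22)−T(19)=3 → D
C(2)−O(14)=-12≡14 → O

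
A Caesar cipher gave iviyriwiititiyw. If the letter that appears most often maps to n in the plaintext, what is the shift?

21

The most frequent ciphertext letter is i (appears 7 times).
i is position 8; n is position 13.
Shift = -5≡21.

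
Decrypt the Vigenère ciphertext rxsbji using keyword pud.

cdpmpf

Repeat the key across the ciphertext: pudpud
r(17)−p(15): 2 → c
x(23)−u(20): 3 → d
s(18)−d(3): 15 → p
b(1)−p(15): -14≡12 → m
j(9)−u(20): -11≡15 → p
i(8)−d(3): 5 → f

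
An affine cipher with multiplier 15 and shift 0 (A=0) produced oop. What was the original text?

uub

The inverse of 15 mod 26 is 7, since 15·7=105≡1. Apply D(y)=7·(y−0) mod 26:
o(14): 7·(14−0)=98≡20 → u
o(14): 7·(14−0)=98≡20 → u
p(15): 7·(15−0)=105≡1 → b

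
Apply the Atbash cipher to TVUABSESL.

T(19) → G(6)
V(21) → E(4)
U(20) → F(5)
A(0) → Z(25)
B(1) → Y(24)
S(18) → H(7)
E(4) → V(21)
S(18) → H(7)
L(11) → O(14)

GEFZYHVHO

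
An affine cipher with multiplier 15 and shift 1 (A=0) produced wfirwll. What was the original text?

rcxirss

The inverse of 15 mod 26 is 7, since 15·7=105≡1. Apply D(y)=7·(y−1) mod 26:
w(22): 7·(22−1)=147≡17 → r
f(5): 7·(5−1)=28≡2 → c
i(8): 7·(8−1)=49≡23 → x
r(17): 7·(17−1)=112≡8 → i
w(22): 7·(22−1)=147≡17 → r
l(11): 7·(11−1)=70≡18 → s
l(11): 7·(11−1)=70≡18 → s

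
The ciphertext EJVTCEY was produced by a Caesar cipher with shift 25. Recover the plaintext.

FKWUDFZ

E(4): 4−25=-21≡5 → F
J(9): 9−25=-16≡10 → K
V(21): 21−25=-4≡22 → W
T(19): 19−25=-6≡20 → U
C(2): 2−25=-23≡3 → D
E(4): 4−25=-21≡5 → F
Y(24): 24−25=-1≡25 → Z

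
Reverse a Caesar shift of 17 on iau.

rjd

i(8): 8−17=-9≡17 → r
a(0): 0−17=-17≡9 → j
u(20): 20−17=3 → d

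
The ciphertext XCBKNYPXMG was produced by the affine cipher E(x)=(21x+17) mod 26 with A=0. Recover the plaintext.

The inverse of 21 mod 26 is 5, since 21·5=105≡1. Apply D(y)=5·(y−17) mod 26:
X(23): 5·(23−17)=30≡4 → E
C(2): 5·(2−17)=-75≡3 → D
B(1): 5·(1−17)=-80≡24 → Y
K(10): 5·(10−17)=-35≡17 → R
N(13): 5·(13−17)=-20≡6 → G
Y(24): 5·(24−17)=35≡9 → J
P(15): 5·(15−17)=-10≡16 → Q
X(23): 5·(23−17)=30≡4 → E
M(12): 5·(12−17)=-25≡1 → B
G(6): 5·(6−17)=-55≡23 → X

EDYRGJQEBX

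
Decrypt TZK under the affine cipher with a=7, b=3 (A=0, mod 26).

The inverse of 7 mod 26 is 15, since 7·15=105≡1. Apply D(y)=15·(y−3) mod 26:
T(19): 15·(19−3)=240≡6 → G
Z(25): 15·(25−3)=330≡18 → S
K(10): 15·(10−3)=105≡1 → B

GSB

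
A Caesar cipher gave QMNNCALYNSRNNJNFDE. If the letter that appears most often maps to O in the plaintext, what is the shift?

25

The most frequent ciphertext letter is N (appears 6 times).
N is position 13; O is position 14.
Shift = -1≡25.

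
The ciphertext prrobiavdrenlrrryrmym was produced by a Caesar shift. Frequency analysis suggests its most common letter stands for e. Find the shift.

The most frequent ciphertext letter is r (appears 7 times).
r is position 17; e is position 4.
Shift = 13.

13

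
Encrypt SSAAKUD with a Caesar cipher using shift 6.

S(18): 18+6=24 → Y
S(18): 18+6=24 → Y
A(0): 0+6=6 → G
A(0): 0+6=6 → G
K(10): 10+6=16 → Q
U(20): 20+6=26≡0 → A
D(3): 3+6=9 → J

YYGGQAJ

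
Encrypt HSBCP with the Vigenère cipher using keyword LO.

SGMQA

Repeat the key across the message: LOLOL
H(7)+L(11): 18 → S
S(18)+O(14): 32≡6 → G
B(1)+L(11): 12 → M
C(2)+O(14): 16 → Q
P(15)+L(11): 26≡0 → A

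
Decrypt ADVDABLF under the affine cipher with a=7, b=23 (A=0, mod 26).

TMWMTICQ

The inverse of 7 mod 26 is 15, since 7·15=105≡1. Apply D(y)=15·(y−23) mod 26:
A(0): 15·(0−23)=-345≡19 → T
D(3): 15·(3−23)=-300≡12 → M
V(21): 15·(21−23)=-30≡22 → W
D(3): 15·(3−23)=-300≡12 → M
A(0): 15·(0−23)=-345≡19 → T
B(1): 15·(1−23)=-330≡8 → I
L(11): 15·(11−23)=-180≡2 → C
F(5): 15·(5−23)=-270≡16 → Q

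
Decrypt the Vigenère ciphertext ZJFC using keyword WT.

DQJJ

Repeat the key across the ciphertext: WTWT
Z(25)−W(22): 3 → D
J(9)−T(19): -10≡16 → Q
F(5)−W(22): -17≡9 → J
C(2)−T(19): -17≡9 → J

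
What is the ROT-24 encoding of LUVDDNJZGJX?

JSTBBLHXEHV

L(11): 11+24=35≡9 → J
U(20): 20+24=44≡18 → S
V(21): 21+24=45≡19 → T
D(3): 3+24=27≡1 → B
D(3): 3+24=27≡1 → B
N(13): 13+24=37≡11 → L
J(9): 9+24=33≡7 → H
Z(25): 25+24=49≡23 → X
G(6): 6+24=30≡4 → E
J(9): 9+24=33≡7 → H
X(23): 23+24=47≡21 → V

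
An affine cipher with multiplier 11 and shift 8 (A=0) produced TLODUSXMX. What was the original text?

BFKJUIZYZ

The inverse of 11 mod 26 is 19, since 11·19=209≡1. Apply D(y)=19·(y−8) mod 26:
T(19): 19·(19−8)=209≡1 → B
L(11): 19·(11−8)=57≡5 → F
O(14): 19·(14−8)=114≡10 → K
D(3): 19·(3−8)=-95≡9 → J
U(20): 19·(20−8)=228≡20 → U
S(18): 19·(18−8)=190≡8 → I
X(23): 19·(23−8)=285≡25 → Z
M(12): 19·(12−8)=76≡24 → Y
X(23): 19·(23−8)=285≡25 → Z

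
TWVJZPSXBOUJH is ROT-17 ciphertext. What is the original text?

CFESIYBGKXDSQ

T(19): 19−17=2 → C
W(22): 22−17=5 → F
V(21): 21−17=4 → E
J(9): 9−17=-8≡18 → S
Z(25): 25−17=8 → I
P(15): 15−17=-2≡24 → Y
S(18): 18−17=1 → B
X(23): 23−17=6 → G
B(1): 1−17=-16≡10 → K
O(14): 14−17=-3≡23 → X
U(20): 20−17=3 → D
J(9): 9−17=-8≡18 → S
H(7): 7−17=-10≡16 → Q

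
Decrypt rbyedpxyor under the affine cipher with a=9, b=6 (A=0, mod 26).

The inverse of 9 mod 26 is 3, since 9·3=27≡1. Apply D(y)=3·(y−6) mod 26:
r(17): 3·(17−6)=33≡7 → h
b(1): 3·(1−6)=-15≡11 → l
y(24): 3·(24−6)=54≡2 → c
e(4): 3·(4−6)=-6≡20 → u
d(3): 3·(3−6)=-9≡17 → r
p(15): 3·(15−6)=27≡1 → b
x(23): 3·(23−6)=51≡25 → z
y(24): 3·(24−6)=54≡2 → c
o(14): 3·(14−6)=24 → y
r(17): 3·(17−6)=33≡7 → h

hlcurbzcyh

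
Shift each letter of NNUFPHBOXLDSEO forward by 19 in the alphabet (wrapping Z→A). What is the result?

GGNYIAUHQEWLXH

N(13): 13+19=32≡6 → G
N(13): 13+19=32≡6 → G
U(20): 20+19=39≡13 → N
F(5): 5+19=24 → Y
P(15): 15+19=34≡8 → I
H(7): 7+19=26≡0 → A
B(1): 1+19=20 → U
O(14): 14+19=33≡7 → H
X(23): 23+19=42≡16 → Q
L(11): 11+19=30≡4 → E
D(3): 3+19=22 → W
S(18): 18+19=37≡11 → L
E(4): 4+19=23 → X
O(14): 14+19=33≡7 → H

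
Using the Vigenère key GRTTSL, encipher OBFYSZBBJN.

USYRKKHSCG

Repeat the key across the message: GRTTSLGRTT
O(14)+G(6): 20 → U
B(1)+R(17): 18 → S
F(5)+T(19): 24 → Y
Y(24)+T(19): 43≡17 → R
S(18)+S(18): 36≡10 → K
Z(25)+L(11): 36≡10 → K
B(1)+G(6): 7 → H
B(1)+R(17): 18 → S
J(9)+T(19): 28≡2 → C
N(13)+T(19): 32≡6 → G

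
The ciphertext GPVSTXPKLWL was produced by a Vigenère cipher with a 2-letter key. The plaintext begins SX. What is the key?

OS

Subtract each crib letter from the matching ciphertext letter (mod 26):
G(6)−S(18)=-12≡14 → O
P(15)−X(23)=-8≡18 → S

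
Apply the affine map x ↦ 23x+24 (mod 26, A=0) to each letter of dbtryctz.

d(3): 23·3+24=93≡15 → p
b(1): 23·1+24=47≡21 → v
t(19): 23·19+24=461≡19 → t
r(17): 23·17+24=415≡25 → z
y(24): 23·24+24=576≡4 → e
c(2): 23·2+24=70≡18 → s
t(19): 23·19+24=461≡19 → t
z(25): 23·25+24=599≡1 → b

pvtzestb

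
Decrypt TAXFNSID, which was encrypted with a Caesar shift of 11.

T(19): 19−11=8 → I
A(0): 0−11=-11≡15 → P
X(23): 23−11=12 → M
F(5): 5−11=-6≡20 → U
N(13): 13−11=2 → C
S(18): 18−11=7 → H
I(8): 8−11=-3≡23 → X
D(3): 3−11=-8≡18 → S

IPMUCHXS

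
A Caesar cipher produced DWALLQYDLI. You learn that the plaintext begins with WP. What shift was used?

7

From the crib: D(3)−W(22)=-19≡7, so the shift is 7.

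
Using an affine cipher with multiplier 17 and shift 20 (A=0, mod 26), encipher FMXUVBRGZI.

BQVWNLXSDA

F(5): 17·5+20=105≡1 → B
M(12): 17·12+20=224≡16 → Q
X(23): 17·23+20=411≡21 → V
U(20): 17·20+20=360≡22 → W
V(21): 17·21+20=377≡13 → N
B(1): 17·1+20=37≡11 → L
R(17): 17·17+20=309≡23 → X
G(6): 17·6+20=122≡18 → S
Z(25): 17·25+20=445≡3 → D
I(8): 17·8+20=156≡0 → A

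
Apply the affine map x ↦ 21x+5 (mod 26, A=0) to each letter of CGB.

C(2): 21·2+5=47≡21 → V
G(6): 21·6+5=131≡1 → B
B(1): 21·1+5=26≡0 → A

VBA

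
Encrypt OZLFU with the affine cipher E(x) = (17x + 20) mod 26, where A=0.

O(14): 17·14+20=258≡24 → Y
Z(25): 17·25+20=445≡3 → D
L(11): 17·11+20=207≡25 → Z
F(5): 17·5+20=105≡1 → B
U(20): 17·20+20=360≡22 → W

YDZBW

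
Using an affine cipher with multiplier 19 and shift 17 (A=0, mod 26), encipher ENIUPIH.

E(4): 19·4+17=93≡15 → P
N(13): 19·13+17=264≡4 → E
I(8): 19·8+17=169≡13 → N
U(20): 19·20+17=397≡7 → H
P(15): 19·15+17=302≡16 → Q
I(8): 19·8+17=169≡13 → N
H(7): 19·7+17=150≡20 → U

PENHQNU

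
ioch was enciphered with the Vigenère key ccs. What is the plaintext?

Repeat the key across the ciphertext: ccsc
i(8)−c(2): 6 → g
o(14)−c(2): 12 → m
c(2)−s(18): -16≡10 → k
h(7)−c(2): 5 → f

gmkf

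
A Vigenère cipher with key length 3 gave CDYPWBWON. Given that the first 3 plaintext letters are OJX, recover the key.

Subtract each crib letter from the matching ciphertext letter (mod 26):
C(2)−O(14)=-12≡14 → O
D(3)−J(9)=-6≡20 → U
Y(24)−X(23)=1 → B

OUB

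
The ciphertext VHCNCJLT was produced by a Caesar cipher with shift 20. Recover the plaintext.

BNITIPRZ

V(21): 21−20=1 → B
H(7): 7−20=-13≡13 → N
C(2): 2−20=-18≡8 → I
N(13): 13−20=-7≡19 → T
C(2): 2−20=-18≡8 → I
J(9): 9−20=-11≡15 → P
L(11): 11−20=-9≡17 → R
T(19): 19−20=-1≡25 → Z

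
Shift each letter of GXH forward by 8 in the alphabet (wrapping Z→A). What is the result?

OFP

G(6): 6+8=14 → O
X(23): 23+8=31≡5 → F
H(7): 7+8=15 → P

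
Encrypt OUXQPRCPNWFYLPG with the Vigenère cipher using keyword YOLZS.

MIIPHPQAMODMWOY

Repeat the key across the message: YOLZSYOLZSYOLZS
O(14)+Y(24): 38≡12 → M
U(20)+O(14): 34≡8 → I
X(23)+L(11): 34≡8 → I
Q(16)+Z(25): 41≡15 → P
P(15)+S(18): 33≡7 → H
R(17)+Y(24): 41≡15 → P
C(2)+O(14): 16 → Q
P(15)+L(11): 26≡0 → A
N(13)+Z(25): 38≡12 → M
W(22)+S(18): 40≡14 → O
F(5)+Y(24): 29≡3 → D
Y(24)+O(14): 38≡12 → M
L(11)+L(11): 22 → W
P(15)+Z(25): 40≡14 → O
G(6)+S(18): 24 → Y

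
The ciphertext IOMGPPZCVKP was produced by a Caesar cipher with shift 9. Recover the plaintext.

I(8): 8−9=-1≡25 → Z
O(14): 14−9=5 → F
M(12): 12−9=3 → D
G(6): 6−9=-3≡23 → X
P(15): 15−9=6 → G
P(15): 15−9=6 → G
Z(25): 25−9=16 → Q
C(2): 2−9=-7≡19 → T
V(21): 21−9=12 → M
K(10): 10−9=1 → B
P(15): 15−9=6 → G

ZFDXGGQTMBG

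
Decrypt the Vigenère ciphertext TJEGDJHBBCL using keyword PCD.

EHBRBGSZYNJ

Repeat the key across the ciphertext: PCDPCDPCDPC
T(19)−P(15): 4 → E
J(9)−C(2): 7 → H
E(4)−D(3): 1 → B
G(6)−P(15): -9≡17 → R
D(3)−C(2): 1 → B
J(9)−D(3): 6 → G
H(7)−P(15): -8≡18 → S
B(1)−C(2): -1≡25 → Z
B(1)−D(3): -2≡24 → Y
C(2)−P(15): -13≡13 → N
L(11)−C(2): 9 → J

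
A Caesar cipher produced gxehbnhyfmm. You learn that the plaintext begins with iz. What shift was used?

From the crib: g(6)−i(8)=-2≡24, so the shift is 24.

24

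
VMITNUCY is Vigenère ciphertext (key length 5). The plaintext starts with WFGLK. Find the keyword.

ZHCID

Subtract each crib letter from the matching ciphertext letter (mod 26):
V(21)−W(22)=-1≡25 → Z
M(12)−F(5)=7 → H
I(8)−G(6)=2 → C
T(19)−L(11)=8 → I
N(13)−K(10)=3 → D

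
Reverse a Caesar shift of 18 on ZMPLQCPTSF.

Z(25): 25−18=7 → H
M(12): 12−18=-6≡20 → U
P(15): 15−18=-3≡23 → X
L(11): 11−18=-7≡19 → T
Q(16): 16−18=-2≡24 → Y
C(2): 2−18=-16≡10 → K
P(15): 15−18=-3≡23 → X
T(19): 19−18=1 → B
S(18): 18−18=0 → A
F(5): 5−18=-13≡13 → N

HUXTYKXBAN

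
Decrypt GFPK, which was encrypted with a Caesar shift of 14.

G(6): 6−14=-8≡18 → S
F(5): 5−14=-9≡17 → R
P(15): 15−14=1 → B
K(10): 10−14=-4≡22 → W

SRBW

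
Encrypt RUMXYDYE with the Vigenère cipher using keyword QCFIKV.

HWRFIYOG

Repeat the key across the message: QCFIKVQC
R(17)+Q(16): 33≡7 → H
U(20)+C(2): 22 → W
M(12)+F(5): 17 → R
X(23)+I(8): 31≡5 → F
Y(24)+K(10): 34≡8 → I
D(3)+V(21): 24 → Y
Y(24)+Q(16): 40≡14 → O
E(4)+C(2): 6 → G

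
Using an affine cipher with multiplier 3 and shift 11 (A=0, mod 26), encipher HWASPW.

H(7): 3·7+11=32≡6 → G
W(22): 3·22+11=77≡25 → Z
A(0): 3·0+11=11 → L
S(18): 3·18+11=65≡13 → N
P(15): 3·15+11=56≡4 → E
W(22): 3·22+11=77≡25 → Z

GZLNEZ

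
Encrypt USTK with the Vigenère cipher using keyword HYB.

BQUR

Repeat the key across the message: HYBH
U(20)+H(7): 27≡1 → B
S(18)+Y(24): 42≡16 → Q
T(19)+B(1): 20 → U
K(10)+H(7): 17 → R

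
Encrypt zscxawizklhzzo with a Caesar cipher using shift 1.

z(25): 25+1=26≡0 → a
s(18): 18+1=19 → t
c(2): 2+1=3 → d
x(23): 23+1=24 → y
a(0): 0+1=1 → b
w(22): 22+1=23 → x
i(8): 8+1=9 → j
z(25): 25+1=26≡0 → a
k(10): 10+1=11 → l
l(11): 11+1=12 → m
h(7): 7+1=8 → i
z(25): 25+1=26≡0 → a
z(25): 25+1=26≡0 → a
o(14): 14+1=15 → p

atdybxjalmiaap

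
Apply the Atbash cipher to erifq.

e(4) → v(21)
r(17) → i(8)
i(8) → r(17)
f(5) → u(20)
q(16) → j(9)

viruj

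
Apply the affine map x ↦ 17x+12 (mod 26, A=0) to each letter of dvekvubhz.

d(3): 17·3+12=63≡11 → l
v(21): 17·21+12=369≡5 → f
e(4): 17·4+12=80≡2 → c
k(10): 17·10+12=182≡0 → a
v(21): 17·21+12=369≡5 → f
u(20): 17·20+12=352≡14 → o
b(1): 17·1+12=29≡3 → d
h(7): 17·7+12=131≡1 → b
z(25): 17·25+12=437≡21 → v

lfcafodbv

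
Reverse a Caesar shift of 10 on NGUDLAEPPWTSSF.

DWKTBQUFFMJIIV

N(13): 13−10=3 → D
G(6): 6−10=-4≡22 → W
U(20): 20−10=10 → K
D(3): 3−10=-7≡19 → T
L(11): 11−10=1 → B
A(0): 0−10=-10≡16 → Q
E(4): 4−10=-6≡20 → U
P(15): 15−10=5 → F
P(15): 15−10=5 → F
W(22): 22−10=12 → M
T(19): 19−10=9 → J
S(18): 18−10=8 → I
S(18): 18−10=8 → I
F(5): 5−10=-5≡21 → V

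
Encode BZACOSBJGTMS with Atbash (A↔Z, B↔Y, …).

B(1) → Y(24)
Z(25) → A(0)
A(0) → Z(25)
C(2) → X(23)
O(14) → L(11)
S(18) → H(7)
B(1) → Y(24)
J(9) → Q(16)
G(6) → T(19)
T(19) → G(6)
M(12) → N(13)
S(18) → H(7)

YAZXLHYQTGNH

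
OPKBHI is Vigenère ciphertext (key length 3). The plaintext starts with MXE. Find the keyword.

CSG

Subtract each crib letter from the matching ciphertext letter (mod 26):
O(14)−M(12)=2 → C
P(15)−X(23)=-8≡18 → S
K(10)−E(4)=6 → G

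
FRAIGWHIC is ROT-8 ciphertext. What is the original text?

F(5): 5−8=-3≡23 → X
R(17): 17−8=9 → J
A(0): 0−8=-8≡18 → S
I(8): 8−8=0 → A
G(6): 6−8=-2≡24 → Y
W(22): 22−8=14 → O
H(7): 7−8=-1≡25 → Z
I(8): 8−8=0 → A
C(2): 2−8=-6≡20 → U

XJSAYOZAU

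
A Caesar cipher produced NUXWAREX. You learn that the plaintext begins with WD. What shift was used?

From the crib: N(13)−W(22)=-9≡17, so the shift is 17.

17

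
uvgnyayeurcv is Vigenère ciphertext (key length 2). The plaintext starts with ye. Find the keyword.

wr

Subtract each crib letter from the matching ciphertext letter (mod 26):
u(20)−y(24)=-4≡22 → w
v(21)−e(4)=17 → r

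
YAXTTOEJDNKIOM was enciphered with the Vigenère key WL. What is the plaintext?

Repeat the key across the ciphertext: WLWLWLWLWLWLWL
Y(24)−W(22): 2 → C
A(0)−L(11): -11≡15 → P
X(23)−W(22): 1 → B
T(19)−L(11): 8 → I
T(19)−W(22): -3≡23 → X
O(14)−L(11): 3 → D
E(4)−W(22): -18≡8 → I
J(9)−L(11): -2≡24 → Y
D(3)−W(22): -19≡7 → H
N(13)−L(11): 2 → C
K(10)−W(22): -12≡14 → O
I(8)−L(11): -3≡23 → X
O(14)−W(22): -8≡18 → S
M(12)−L(11): 1 → B

CPBIXDIYHCOXSB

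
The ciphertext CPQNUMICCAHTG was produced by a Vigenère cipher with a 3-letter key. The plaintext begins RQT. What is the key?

LZX

Subtract each crib letter from the matching ciphertext letter (mod 26):
C(2)−R(17)=-15≡11 → L
P(15)−Q(16)=-1≡25 → Z
Q(16)−T(19)=-3≡23 → X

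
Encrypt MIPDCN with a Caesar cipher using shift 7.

TPWKJU

M(12): 12+7=19 → T
I(8): 8+7=15 → P
P(15): 15+7=22 → W
D(3): 3+7=10 → K
C(2): 2+7=9 → J
N(13): 13+7=20 → U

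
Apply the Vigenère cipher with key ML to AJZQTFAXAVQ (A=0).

Repeat the key across the message: MLMLMLMLMLM
A(0)+M(12): 12 → M
J(9)+L(11): 20 → U
Z(25)+M(12): 37≡11 → L
Q(16)+L(11): 27≡1 → B
T(19)+M(12): 31≡5 → F
F(5)+L(11): 16 → Q
A(0)+M(12): 12 → M
X(23)+L(11): 34≡8 → I
A(0)+M(12): 12 → M
V(21)+L(11): 32≡6 → G
Q(16)+M(12): 28≡2 → C

MULBFQMIMGC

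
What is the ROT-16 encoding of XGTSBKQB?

X(23): 23+16=39≡13 → N
G(6): 6+16=22 → W
T(19): 19+16=35≡9 → J
S(18): 18+16=34≡8 → I
B(1): 1+16=17 → R
K(10): 10+16=26≡0 → A
Q(16): 16+16=32≡6 → G
B(1): 1+16=17 → R

NWJIRAGR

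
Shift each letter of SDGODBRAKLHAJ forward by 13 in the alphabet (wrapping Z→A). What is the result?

S(18): 18+13=31≡5 → F
D(3): 3+13=16 → Q
G(6): 6+13=19 → T
O(14): 14+13=27≡1 → B
D(3): 3+13=16 → Q
B(1): 1+13=14 → O
R(17): 17+13=30≡4 → E
A(0): 0+13=13 → N
K(10): 10+13=23 → X
L(11): 11+13=24 → Y
H(7): 7+13=20 → U
A(0): 0+13=13 → N
J(9): 9+13=22 → W

FQTBQOENXYUNW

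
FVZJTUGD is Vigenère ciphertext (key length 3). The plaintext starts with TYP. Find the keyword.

MXK

Subtract each crib letter from the matching ciphertext letter (mod 26):
F(5)−T(19)=-14≡12 → M
V(21)−Y(24)=-3≡23 → X
Z(25)−P(15)=10 → K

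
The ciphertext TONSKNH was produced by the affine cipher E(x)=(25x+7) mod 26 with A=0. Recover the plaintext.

OTUPXUA

The inverse of 25 mod 26 is 25, since 25·25=625≡1. Apply D(y)=25·(y−7) mod 26:
T(19): 25·(19−7)=300≡14 → O
O(14): 25·(14−7)=175≡19 → T
N(13): 25·(13−7)=150≡20 → U
S(18): 25·(18−7)=275≡15 → P
K(10): 25·(10−7)=75≡23 → X
N(13): 25·(13−7)=150≡20 → U
H(7): 25·(7−7)=0 → A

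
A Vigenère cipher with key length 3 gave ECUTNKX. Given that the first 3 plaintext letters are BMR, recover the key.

Subtract each crib letter from the matching ciphertext letter (mod 26):
E(4)−B(1)=3 → D
C(2)−M(12)=-10≡16 → Q
U(20)−R(17)=3 → D

DQD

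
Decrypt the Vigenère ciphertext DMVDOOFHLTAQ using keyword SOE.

Repeat the key across the ciphertext: SOESOESOESOE
D(3)−S(18): -15≡11 → L
M(12)−O(14): -2≡24 → Y
V(21)−E(4): 17 → R
D(3)−S(18): -15≡11 → L
O(14)−O(14): 0 → A
O(14)−E(4): 10 → K
F(5)−S(18): -13≡13 → N
H(7)−O(14): -7≡19 → T
L(11)−E(4): 7 → H
T(19)−S(18): 1 → B
A(0)−O(14): -14≡12 → M
Q(16)−E(4): 12 → M

LYRLAKNTHBMM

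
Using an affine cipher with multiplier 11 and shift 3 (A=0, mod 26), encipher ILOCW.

I(8): 11·8+3=91≡13 → N
L(11): 11·11+3=124≡20 → U
O(14): 11·14+3=157≡1 → B
C(2): 11·2+3=25 → Z
W(22): 11·22+3=245≡11 → L

NUBZL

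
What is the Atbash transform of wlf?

dou

w(22) → d(3)
l(11) → o(14)
f(5) → u(20)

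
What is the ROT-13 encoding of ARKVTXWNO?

NEXIGKJAB

A(0): 0+13=13 → N
R(17): 17+13=30≡4 → E
K(10): 10+13=23 → X
V(21): 21+13=34≡8 → I
T(19): 19+13=32≡6 → G
X(23): 23+13=36≡10 → K
W(22): 22+13=35≡9 → J
N(13): 13+13=26≡0 → A
O(14): 14+13=27≡1 → B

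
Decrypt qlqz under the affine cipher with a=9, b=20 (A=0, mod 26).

ozop

The inverse of 9 mod 26 is 3, since 9·3=27≡1. Apply D(y)=3·(y−20) mod 26:
q(16): 3·(16−20)=-12≡14 → o
l(11): 3·(11−20)=-27≡25 → z
q(16): 3·(16−20)=-12≡14 → o
z(25): 3·(25−20)=15 → p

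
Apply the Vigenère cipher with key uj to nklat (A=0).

Repeat the key across the message: ujuju
n(13)+u(20): 33≡7 → h
k(10)+j(9): 19 → t
l(11)+u(20): 31≡5 → f
a(0)+j(9): 9 → j
t(19)+u(20): 39≡13 → n

htfjn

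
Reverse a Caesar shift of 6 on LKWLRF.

L(11): 11−6=5 → F
K(10): 10−6=4 → E
W(22): 22−6=16 → Q
L(11): 11−6=5 → F
R(17): 17−6=11 → L
F(5): 5−6=-1≡25 → Z

FEQFLZ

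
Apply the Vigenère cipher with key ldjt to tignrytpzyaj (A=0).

elpgcbcikbjc

Repeat the key across the message: ldjtldjtldjt
t(19)+l(11): 30≡4 → e
i(8)+d(3): 11 → l
g(6)+j(9): 15 → p
n(13)+t(19): 32≡6 → g
r(17)+l(11): 28≡2 → c
y(24)+d(3): 27≡1 → b
t(19)+j(9): 28≡2 → c
p(15)+t(19): 34≡8 → i
z(25)+l(11): 36≡10 → k
y(24)+d(3): 27≡1 → b
a(0)+j(9): 9 → j
j(9)+t(19): 28≡2 → c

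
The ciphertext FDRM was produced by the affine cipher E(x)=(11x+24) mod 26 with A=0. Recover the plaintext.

The inverse of 11 mod 26 is 19, since 11·19=209≡1. Apply D(y)=19·(y−24) mod 26:
F(5): 19·(5−24)=-361≡3 → D
D(3): 19·(3−24)=-399≡17 → R
R(17): 19·(17−24)=-133≡23 → X
M(12): 19·(12−24)=-228≡6 → G

DRXG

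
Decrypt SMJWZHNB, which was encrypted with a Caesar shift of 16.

CWTGJRXL

S(18): 18−16=2 → C
M(12): 12−16=-4≡22 → W
J(9): 9−16=-7≡19 → T
W(22): 22−16=6 → G
Z(25): 25−16=9 → J
H(7): 7−16=-9≡17 → R
N(13): 13−16=-3≡23 → X
B(1): 1−16=-15≡11 → L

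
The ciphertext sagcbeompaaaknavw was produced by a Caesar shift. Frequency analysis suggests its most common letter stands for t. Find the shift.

7

The most frequent ciphertext letter is a (appears 5 times).
a is position 0; t is position 19.
Shift = -19≡7.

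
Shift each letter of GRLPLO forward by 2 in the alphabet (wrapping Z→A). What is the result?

G(6): 6+2=8 → I
R(17): 17+2=19 → T
L(11): 11+2=13 → N
P(15): 15+2=17 → R
L(11): 11+2=13 → N
O(14): 14+2=16 → Q

ITNRNQ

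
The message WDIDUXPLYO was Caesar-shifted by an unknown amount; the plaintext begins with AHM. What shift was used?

22

From the crib: W(22)−A(0)=22, so the shift is 22.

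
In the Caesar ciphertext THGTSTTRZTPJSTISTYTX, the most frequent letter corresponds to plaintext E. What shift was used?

15

The most frequent ciphertext letter is T (appears 8 times).
T is position 19; E is position 4.
Shift = 15.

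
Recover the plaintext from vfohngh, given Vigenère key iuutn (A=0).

Repeat the key across the ciphertext: iuutniu
v(21)−i(8): 13 → n
f(5)−u(20): -15≡11 → l
o(14)−u(20): -6≡20 → u
h(7)−t(19): -12≡14 → o
n(13)−n(13): 0 → a
g(6)−i(8): -2≡24 → y
h(7)−u(20): -13≡13 → n

nluoayn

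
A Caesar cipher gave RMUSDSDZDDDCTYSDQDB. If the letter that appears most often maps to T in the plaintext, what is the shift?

10

The most frequent ciphertext letter is D (appears 7 times).
D is position 3; T is position 19.
Shift = -16≡10.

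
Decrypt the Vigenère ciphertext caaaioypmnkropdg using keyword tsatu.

jiahovgpttrzowjn

Repeat the key across the ciphertext: tsatutsatutsatut
c(2)−t(19): -17≡9 → j
a(0)−s(18): -18≡8 → i
a(0)−a(0): 0 → a
a(0)−t(19): -19≡7 → h
i(8)−u(20): -12≡14 → o
o(14)−t(19): -5≡21 → v
y(24)−s(18): 6 → g
p(15)−a(0): 15 → p
m(12)−t(19): -7≡19 → t
n(13)−u(20): -7≡19 → t
k(10)−t(19): -9≡17 → r
r(17)−s(18): -1≡25 → z
o(14)−a(0): 14 → o
p(15)−t(19): -4≡22 → w
d(3)−u(20): -17≡9 → j
g(6)−t(19): -13≡13 → n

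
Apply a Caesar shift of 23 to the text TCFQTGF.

T(19): 19+23=42≡16 → Q
C(2): 2+23=25 → Z
F(5): 5+23=28≡2 → C
Q(16): 16+23=39≡13 → N
T(19): 19+23=42≡16 → Q
G(6): 6+23=29≡3 → D
F(5): 5+23=28≡2 → C

QZCNQDC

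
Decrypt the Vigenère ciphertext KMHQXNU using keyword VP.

Repeat the key across the ciphertext: VPVPVPV
K(10)−V(21): -11≡15 → P
M(12)−P(15): -3≡23 → X
H(7)−V(21): -14≡12 → M
Q(16)−P(15): 1 → B
X(23)−V(21): 2 → C
N(13)−P(15): -2≡24 → Y
U(20)−V(21): -1≡25 → Z

PXMBCYZ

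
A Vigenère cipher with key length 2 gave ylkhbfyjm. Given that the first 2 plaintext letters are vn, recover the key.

dy

Subtract each crib letter from the matching ciphertext letter (mod 26):
y(24)−v(21)=3 → d
l(11)−n(13)=-2≡24 → y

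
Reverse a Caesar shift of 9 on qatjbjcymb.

q(16): 16−9=7 → h
a(0): 0−9=-9≡17 → r
t(19): 19−9=10 → k
j(9): 9−9=0 → a
b(1): 1−9=-8≡18 → s
j(9): 9−9=0 → a
c(2): 2−9=-7≡19 → t
y(24): 24−9=15 → p
m(12): 12−9=3 → d
b(1): 1−9=-8≡18 → s

hrkasatpds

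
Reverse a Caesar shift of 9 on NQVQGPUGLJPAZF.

N(13): 13−9=4 → E
Q(16): 16−9=7 → H
V(21): 21−9=12 → M
Q(16): 16−9=7 → H
G(6): 6−9=-3≡23 → X
P(15): 15−9=6 → G
U(20): 20−9=11 → L
G(6): 6−9=-3≡23 → X
L(11): 11−9=2 → C
J(9): 9−9=0 → A
P(15): 15−9=6 → G
A(0): 0−9=-9≡17 → R
Z(25): 25−9=16 → Q
F(5): 5−9=-4≡22 → W

EHMHXGLXCAGRQW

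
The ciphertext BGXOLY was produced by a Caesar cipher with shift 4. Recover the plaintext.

B(1): 1−4=-3≡23 → X
G(6): 6−4=2 → C
X(23): 23−4=19 → T
O(14): 14−4=10 → K
L(11): 11−4=7 → H
Y(24): 24−4=20 → U

XCTKHU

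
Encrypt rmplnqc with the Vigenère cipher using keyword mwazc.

Repeat the key across the message: mwazcmw
r(17)+m(12): 29≡3 → d
m(12)+w(22): 34≡8 → i
p(15)+a(0): 15 → p
l(11)+z(25): 36≡10 → k
n(13)+c(2): 15 → p
q(16)+m(12): 28≡2 → c
c(2)+w(22): 24 → y

dipkpcy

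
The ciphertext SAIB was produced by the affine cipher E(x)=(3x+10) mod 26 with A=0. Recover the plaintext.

UOIX

The inverse of 3 mod 26 is 9, since 3·9=27≡1. Apply D(y)=9·(y−10) mod 26:
S(18): 9·(18−10)=72≡20 → U
A(0): 9·(0−10)=-90≡14 → O
I(8): 9·(8−10)=-18≡8 → I
B(1): 9·(1−10)=-81≡23 → X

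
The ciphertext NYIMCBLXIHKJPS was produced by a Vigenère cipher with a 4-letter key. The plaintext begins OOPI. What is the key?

Subtract each crib letter from the matching ciphertext letter (mod 26):
N(13)−O(14)=-1≡25 → Z
Y(24)−O(14)=10 → K
I(8)−P(15)=-7≡19 → T
M(12)−I(8)=4 → E

ZKTE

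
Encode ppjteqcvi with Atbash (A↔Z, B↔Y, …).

p(15) → k(10)
p(15) → k(10)
j(9) → q(16)
t(19) → g(6)
e(4) → v(21)
q(16) → j(9)
c(2) → x(23)
v(21) → e(4)
i(8) → r(17)

kkqgvjxer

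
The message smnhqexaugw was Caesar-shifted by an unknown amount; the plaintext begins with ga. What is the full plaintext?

From the crib: s(18)−g(6)=12, so the shift is 12.
Subtract 12 from each ciphertext letter:
s(18): 18−12=6 → g
m(12): 12−12=0 → a
n(13): 13−12=1 → b
h(7): 7−12=-5≡21 → v
q(16): 16−12=4 → e
e(4): 4−12=-8≡18 → s
x(23): 23−12=11 → l
a(0): 0−12=-12≡14 → o
u(20): 20−12=8 → i
g(6): 6−12=-6≡20 → u
w(22): 22−12=10 → k

gabvesloiuk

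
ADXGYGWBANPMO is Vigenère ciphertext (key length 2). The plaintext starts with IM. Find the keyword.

Subtract each crib letter from the matching ciphertext letter (mod 26):
A(0)−I(8)=-8≡18 → S
D(3)−M(12)=-9≡17 → R

SR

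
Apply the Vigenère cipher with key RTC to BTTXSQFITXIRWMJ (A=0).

Repeat the key across the message: RTCRTCRTCRTCRTC
B(1)+R(17): 18 → S
T(19)+T(19): 38≡12 → M
T(19)+C(2): 21 → V
X(23)+R(17): 40≡14 → O
S(18)+T(19): 37≡11 → L
Q(16)+C(2): 18 → S
F(5)+R(17): 22 → W
I(8)+T(19): 27≡1 → B
T(19)+C(2): 21 → V
X(23)+R(17): 40≡14 → O
I(8)+T(19): 27≡1 → B
R(17)+C(2): 19 → T
W(22)+R(17): 39≡13 → N
M(12)+T(19): 31≡5 → F
J(9)+C(2): 11 → L

SMVOLSWBVOBTNFL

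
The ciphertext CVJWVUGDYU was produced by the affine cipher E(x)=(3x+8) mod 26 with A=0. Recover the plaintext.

The inverse of 3 mod 26 is 9, since 3·9=27≡1. Apply D(y)=9·(y−8) mod 26:
C(2): 9·(2−8)=-54≡24 → Y
V(21): 9·(21−8)=117≡13 → N
J(9): 9·(9−8)=9 → J
W(22): 9·(22−8)=126≡22 → W
V(21): 9·(21−8)=117≡13 → N
U(20): 9·(20−8)=108≡4 → E
G(6): 9·(6−8)=-18≡8 → I
D(3): 9·(3−8)=-45≡7 → H
Y(24): 9·(24−8)=144≡14 → O
U(20): 9·(20−8)=108≡4 → E

YNJWNEIHOE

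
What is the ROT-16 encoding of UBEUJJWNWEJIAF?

U(20): 20+16=36≡10 → K
B(1): 1+16=17 → R
E(4): 4+16=20 → U
U(20): 20+16=36≡10 → K
J(9): 9+16=25 → Z
J(9): 9+16=25 → Z
W(22): 22+16=38≡12 → M
N(13): 13+16=29≡3 → D
W(22): 22+16=38≡12 → M
E(4): 4+16=20 → U
J(9): 9+16=25 → Z
I(8): 8+16=24 → Y
A(0): 0+16=16 → Q
F(5): 5+16=21 → V

KRUKZZMDMUZYQV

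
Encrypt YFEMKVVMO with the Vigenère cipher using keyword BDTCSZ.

Repeat the key across the message: BDTCSZBDT
Y(24)+B(1): 25 → Z
F(5)+D(3): 8 → I
E(4)+T(19): 23 → X
M(12)+C(2): 14 → O
K(10)+S(18): 28≡2 → C
V(21)+Z(25): 46≡20 → U
V(21)+B(1): 22 → W
M(12)+D(3): 15 → P
O(14)+T(19): 33≡7 → H

ZIXOCUWPH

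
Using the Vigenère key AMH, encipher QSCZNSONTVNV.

Repeat the key across the message: AMHAMHAMHAMH
Q(16)+A(0): 16 → Q
S(18)+M(12): 30≡4 → E
C(2)+H(7): 9 → J
Z(25)+A(0): 25 → Z
N(13)+M(12): 25 → Z
S(18)+H(7): 25 → Z
O(14)+A(0): 14 → O
N(13)+M(12): 25 → Z
T(19)+H(7): 26≡0 → A
V(21)+A(0): 21 → V
N(13)+M(12): 25 → Z
V(21)+H(7): 28≡2 → C

QEJZZZOZAVZC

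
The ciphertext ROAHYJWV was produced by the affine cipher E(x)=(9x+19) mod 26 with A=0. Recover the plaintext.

ULVQPWJG

The inverse of 9 mod 26 is 3, since 9·3=27≡1. Apply D(y)=3·(y−19) mod 26:
R(17): 3·(17−19)=-6≡20 → U
O(14): 3·(14−19)=-15≡11 → L
A(0): 3·(0−19)=-57≡21 → V
H(7): 3·(7−19)=-36≡16 → Q
Y(24): 3·(24−19)=15 → P
J(9): 3·(9−19)=-30≡22 → W
W(22): 3·(22−19)=9 → J
V(21): 3·(21−19)=6 → G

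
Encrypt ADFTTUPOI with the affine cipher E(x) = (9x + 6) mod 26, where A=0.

GHZVVELCA

A(0): 9·0+6=6 → G
D(3): 9·3+6=33≡7 → H
F(5): 9·5+6=51≡25 → Z
T(19): 9·19+6=177≡21 → V
T(19): 9·19+6=177≡21 → V
U(20): 9·20+6=186≡4 → E
P(15): 9·15+6=141≡11 → L
O(14): 9·14+6=132≡2 → C
I(8): 9·8+6=78≡0 → A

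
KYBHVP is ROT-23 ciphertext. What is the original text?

K(10): 10−23=-13≡13 → N
Y(24): 24−23=1 → B
B(1): 1−23=-22≡4 → E
H(7): 7−23=-16≡10 → K
V(21): 21−23=-2≡24 → Y
P(15): 15−23=-8≡18 → S

NBEKYS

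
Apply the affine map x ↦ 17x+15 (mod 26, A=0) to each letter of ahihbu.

pevegr

a(0): 17·0+15=15 → p
h(7): 17·7+15=134≡4 → e
i(8): 17·8+15=151≡21 → v
h(7): 17·7+15=134≡4 → e
b(1): 17·1+15=32≡6 → g
u(20): 17·20+15=355≡17 → r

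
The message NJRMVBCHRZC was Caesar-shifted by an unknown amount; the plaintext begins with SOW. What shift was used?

From the crib: N(13)−S(18)=-5≡21, so the shift is 21.

21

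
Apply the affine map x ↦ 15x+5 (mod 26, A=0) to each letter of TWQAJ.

EXLFK

T(19): 15·19+5=290≡4 → E
W(22): 15·22+5=335≡23 → X
Q(16): 15·16+5=245≡11 → L
A(0): 15·0+5=5 → F
J(9): 15·9+5=140≡10 → K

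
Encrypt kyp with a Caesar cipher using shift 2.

k(10): 10+2=12 → m
y(24): 24+2=26≡0 → a
p(15): 15+2=17 → r

mar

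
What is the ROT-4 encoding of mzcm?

m(12): 12+4=16 → q
z(25): 25+4=29≡3 → d
c(2): 2+4=6 → g
m(12): 12+4=16 → q

qdgq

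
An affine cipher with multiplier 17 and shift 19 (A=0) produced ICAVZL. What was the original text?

The inverse of 17 mod 26 is 23, since 17·23=391≡1. Apply D(y)=23·(y−19) mod 26:
I(8): 23·(8−19)=-253≡7 → H
C(2): 23·(2−19)=-391≡25 → Z
A(0): 23·(0−19)=-437≡5 → F
V(21): 23·(21−19)=46≡20 → U
Z(25): 23·(25−19)=138≡8 → I
L(11): 23·(11−19)=-184≡24 → Y

HZFUIY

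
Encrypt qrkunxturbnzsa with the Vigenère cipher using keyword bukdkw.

Repeat the key across the message: bukdkwbukdkwbu
q(16)+b(1): 17 → r
r(17)+u(20): 37≡11 → l
k(10)+k(10): 20 → u
u(20)+d(3): 23 → x
n(13)+k(10): 23 → x
x(23)+w(22): 45≡19 → t
t(19)+b(1): 20 → u
u(20)+u(20): 40≡14 → o
r(17)+k(10): 27≡1 → b
b(1)+d(3): 4 → e
n(13)+k(10): 23 → x
z(25)+w(22): 47≡21 → v
s(18)+b(1): 19 → t
a(0)+u(20): 20 → u

rluxxtuobexvtu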